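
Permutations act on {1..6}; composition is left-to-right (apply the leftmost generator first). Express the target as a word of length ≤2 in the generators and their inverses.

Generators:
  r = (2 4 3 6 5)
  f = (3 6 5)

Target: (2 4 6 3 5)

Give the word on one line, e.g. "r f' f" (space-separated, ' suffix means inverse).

r f

  after r: (2 4 3 6 5)
  after f: (2 4 6 3 5)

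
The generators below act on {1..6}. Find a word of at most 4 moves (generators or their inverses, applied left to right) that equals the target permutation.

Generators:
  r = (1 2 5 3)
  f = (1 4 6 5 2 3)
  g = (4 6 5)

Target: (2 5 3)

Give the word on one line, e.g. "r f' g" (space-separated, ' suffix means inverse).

  after r': (1 3 5 2)
  after f: (2 4 6 5 3)
  after g': (2 5 3)

r' f g'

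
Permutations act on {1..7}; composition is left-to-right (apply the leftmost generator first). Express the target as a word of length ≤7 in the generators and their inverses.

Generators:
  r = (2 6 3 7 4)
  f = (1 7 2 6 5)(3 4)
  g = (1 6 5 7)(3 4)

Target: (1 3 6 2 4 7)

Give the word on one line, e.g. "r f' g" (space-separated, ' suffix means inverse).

f r f' f' g

  after f: (1 7 2 6 5)(3 4)
  after r: (1 4 7 6 5)(2 3)
  after f': (1 3 7 2 4)
  after f': (1 4 5 6 2 3)
  after g: (1 3 6 2 4 7)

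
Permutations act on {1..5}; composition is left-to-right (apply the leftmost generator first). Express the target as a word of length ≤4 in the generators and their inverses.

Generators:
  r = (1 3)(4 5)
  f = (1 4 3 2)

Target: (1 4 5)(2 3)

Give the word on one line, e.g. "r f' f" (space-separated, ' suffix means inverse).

  after r': (1 3)(4 5)
  after f': (1 4 5)(2 3)

r' f'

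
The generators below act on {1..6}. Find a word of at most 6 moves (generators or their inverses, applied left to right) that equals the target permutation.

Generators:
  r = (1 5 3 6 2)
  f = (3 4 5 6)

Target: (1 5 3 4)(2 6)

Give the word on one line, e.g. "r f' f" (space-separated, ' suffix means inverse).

f' r r r f'

  after f': (3 6 5 4)
  after r: (1 5 4 6 3 2)
  after r: (1 3)(2 5 4)
  after r: (1 6 2 3 5 4)
  after f': (1 5 3 4)(2 6)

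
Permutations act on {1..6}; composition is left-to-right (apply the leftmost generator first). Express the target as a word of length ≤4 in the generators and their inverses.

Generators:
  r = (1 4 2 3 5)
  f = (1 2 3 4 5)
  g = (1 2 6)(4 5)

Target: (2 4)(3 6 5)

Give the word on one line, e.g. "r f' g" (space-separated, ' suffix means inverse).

f' g r'

  after f': (1 5 4 3 2)
  after g: (1 4 3 6)
  after r': (2 4)(3 6 5)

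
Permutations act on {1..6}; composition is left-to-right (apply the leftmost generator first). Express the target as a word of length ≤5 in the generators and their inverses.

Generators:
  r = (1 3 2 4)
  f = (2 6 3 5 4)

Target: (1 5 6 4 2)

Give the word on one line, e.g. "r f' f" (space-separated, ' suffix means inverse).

r' r' f f f

  after r': (1 4 2 3)
  after r': (1 2)(3 4)
  after f: (1 6 3 2)(4 5)
  after f: (1 3 6 5 2)
  after f: (1 5 6 4 2)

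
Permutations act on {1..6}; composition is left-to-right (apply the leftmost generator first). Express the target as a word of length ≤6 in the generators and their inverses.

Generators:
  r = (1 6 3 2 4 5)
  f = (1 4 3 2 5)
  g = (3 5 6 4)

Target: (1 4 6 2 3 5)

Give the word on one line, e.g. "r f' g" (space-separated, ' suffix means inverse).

  after f: (1 4 3 2 5)
  after r': (1 2 4 6)
  after g: (1 2 3 5 6)
  after f: (1 5 6 4 3)
  after r': (1 4 6 2 3 5)

f r' g f r'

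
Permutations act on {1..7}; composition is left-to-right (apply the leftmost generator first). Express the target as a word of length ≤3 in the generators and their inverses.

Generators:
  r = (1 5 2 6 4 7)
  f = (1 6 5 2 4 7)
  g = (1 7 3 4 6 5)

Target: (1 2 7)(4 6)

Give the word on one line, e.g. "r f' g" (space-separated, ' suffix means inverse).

  after f': (1 7 4 2 5 6)
  after r': (1 4 5 2)(6 7)
  after f': (1 2 7)(4 6)

f' r' f'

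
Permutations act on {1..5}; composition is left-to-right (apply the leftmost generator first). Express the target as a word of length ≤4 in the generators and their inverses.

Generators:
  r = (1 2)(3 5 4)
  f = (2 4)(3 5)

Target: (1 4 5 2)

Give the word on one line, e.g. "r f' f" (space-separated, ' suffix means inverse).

r f'

  after r: (1 2)(3 5 4)
  after f': (1 4 5 2)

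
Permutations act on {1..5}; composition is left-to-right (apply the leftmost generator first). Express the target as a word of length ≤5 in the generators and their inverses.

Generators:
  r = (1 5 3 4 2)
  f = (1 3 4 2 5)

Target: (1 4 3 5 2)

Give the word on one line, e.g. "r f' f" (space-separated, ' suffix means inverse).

f' r' f' f' r'

  after f': (1 5 2 4 3)
  after r': (2 3)(4 5)
  after f': (1 5 3 4 2)
  after f': (1 2 5)
  after r': (1 4 3 5 2)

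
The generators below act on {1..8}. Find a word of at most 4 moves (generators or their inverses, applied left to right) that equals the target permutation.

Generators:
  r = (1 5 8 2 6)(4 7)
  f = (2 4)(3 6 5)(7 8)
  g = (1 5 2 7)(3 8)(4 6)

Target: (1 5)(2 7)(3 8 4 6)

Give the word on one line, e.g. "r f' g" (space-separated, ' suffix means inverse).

  after g': (1 7 2 5)(3 8)(4 6)
  after r': (1 4 2)(3 5 6 7 8)
  after f: (1 2)(6 8)
  after g': (1 5)(2 7)(3 8 4 6)

g' r' f g'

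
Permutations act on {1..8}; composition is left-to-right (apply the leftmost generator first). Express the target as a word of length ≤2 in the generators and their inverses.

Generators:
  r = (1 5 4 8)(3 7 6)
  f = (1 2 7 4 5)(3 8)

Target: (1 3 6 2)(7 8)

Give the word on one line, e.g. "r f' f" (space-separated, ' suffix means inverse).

r' f'

  after r': (1 8 4 5)(3 6 7)
  after f': (1 3 6 2)(7 8)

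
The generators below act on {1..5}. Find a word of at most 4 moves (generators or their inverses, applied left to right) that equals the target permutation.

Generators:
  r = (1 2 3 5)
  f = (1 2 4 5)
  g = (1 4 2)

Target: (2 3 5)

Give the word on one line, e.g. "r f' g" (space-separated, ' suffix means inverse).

  after f: (1 2 4 5)
  after g: (4 5)
  after r: (1 2 3 5 4)
  after g: (2 3 5)

f g r g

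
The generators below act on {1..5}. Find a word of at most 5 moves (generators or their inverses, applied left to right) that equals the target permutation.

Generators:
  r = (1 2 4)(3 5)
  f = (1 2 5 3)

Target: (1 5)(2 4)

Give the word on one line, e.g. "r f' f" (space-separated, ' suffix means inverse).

f f f r'

  after f: (1 2 5 3)
  after f: (1 5)(2 3)
  after f: (1 3 5 2)
  after r': (1 5)(2 4)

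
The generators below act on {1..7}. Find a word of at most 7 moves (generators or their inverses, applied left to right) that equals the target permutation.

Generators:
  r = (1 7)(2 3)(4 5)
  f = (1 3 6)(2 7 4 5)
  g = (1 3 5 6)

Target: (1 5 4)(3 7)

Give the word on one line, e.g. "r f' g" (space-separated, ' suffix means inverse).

  after g': (1 6 5 3)
  after g': (1 5)(3 6)
  after f': (1 4 7 2 5 6)
  after g': (1 4 7 2 3)
  after r': (1 5 4)(3 7)

g' g' f' g' r'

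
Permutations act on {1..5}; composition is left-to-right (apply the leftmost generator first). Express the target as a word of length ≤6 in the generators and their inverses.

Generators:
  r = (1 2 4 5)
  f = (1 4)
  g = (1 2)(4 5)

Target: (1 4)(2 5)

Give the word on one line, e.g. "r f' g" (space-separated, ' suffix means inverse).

  after g': (1 2)(4 5)
  after f: (1 2 4 5)
  after g': (2 5)
  after f': (1 4)(2 5)

g' f g' f'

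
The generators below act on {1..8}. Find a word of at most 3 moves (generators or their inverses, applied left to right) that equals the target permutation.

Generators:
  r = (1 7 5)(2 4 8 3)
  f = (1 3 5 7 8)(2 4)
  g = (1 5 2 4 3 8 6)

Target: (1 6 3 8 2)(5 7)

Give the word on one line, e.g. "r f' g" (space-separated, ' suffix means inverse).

  after g': (1 6 8 3 4 2 5)
  after r: (1 6 3 8 2)(5 7)

g' r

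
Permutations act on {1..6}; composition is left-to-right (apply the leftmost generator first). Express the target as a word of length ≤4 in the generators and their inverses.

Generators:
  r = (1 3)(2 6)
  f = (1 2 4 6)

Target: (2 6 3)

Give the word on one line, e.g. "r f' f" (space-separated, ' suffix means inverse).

  after f: (1 2 4 6)
  after r: (1 6 3)(2 4)
  after f: (2 6 3)

f r f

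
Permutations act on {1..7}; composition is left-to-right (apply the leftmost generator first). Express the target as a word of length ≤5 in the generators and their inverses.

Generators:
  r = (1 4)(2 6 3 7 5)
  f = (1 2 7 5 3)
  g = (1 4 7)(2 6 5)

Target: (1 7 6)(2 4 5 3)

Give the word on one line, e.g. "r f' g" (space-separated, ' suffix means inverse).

  after r: (1 4)(2 6 3 7 5)
  after r: (2 3 5 6 7)
  after g': (1 7 5 2 3 6 4)
  after f: (1 5 7 3 6 4 2)
  after r': (1 7 6)(2 4 5 3)

r r g' f r'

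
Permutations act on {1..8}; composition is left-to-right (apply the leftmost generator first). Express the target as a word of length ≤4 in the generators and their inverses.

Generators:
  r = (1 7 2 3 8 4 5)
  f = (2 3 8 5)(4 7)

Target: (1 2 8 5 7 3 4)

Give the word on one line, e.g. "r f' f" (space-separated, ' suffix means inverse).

r r

  after r: (1 7 2 3 8 4 5)
  after r: (1 2 8 5 7 3 4)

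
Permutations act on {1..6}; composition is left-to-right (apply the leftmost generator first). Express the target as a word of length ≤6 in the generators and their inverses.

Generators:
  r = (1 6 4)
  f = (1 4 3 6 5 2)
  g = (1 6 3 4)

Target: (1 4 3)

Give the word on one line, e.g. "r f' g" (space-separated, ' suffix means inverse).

  after g: (1 6 3 4)
  after r: (1 4 6 3)
  after g: (3 6 4)
  after r': (1 4 3)

g r g r'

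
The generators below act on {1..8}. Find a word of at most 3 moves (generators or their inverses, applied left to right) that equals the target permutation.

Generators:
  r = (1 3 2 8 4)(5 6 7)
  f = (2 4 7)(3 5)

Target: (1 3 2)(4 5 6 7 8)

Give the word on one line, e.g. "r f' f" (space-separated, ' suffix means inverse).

  after f': (2 7 4)(3 5)
  after f': (2 4 7)
  after r: (1 3 2)(4 5 6 7 8)

f' f' r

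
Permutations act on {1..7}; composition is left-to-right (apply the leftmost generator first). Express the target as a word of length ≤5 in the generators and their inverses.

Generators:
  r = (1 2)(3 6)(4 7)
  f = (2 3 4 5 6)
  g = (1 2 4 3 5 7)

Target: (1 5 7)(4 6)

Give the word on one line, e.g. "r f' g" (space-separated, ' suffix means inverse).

g f f f

  after g: (1 2 4 3 5 7)
  after f: (1 3 6 2 5 7)
  after f: (1 4 5 7)(2 6 3)
  after f: (1 5 7)(4 6)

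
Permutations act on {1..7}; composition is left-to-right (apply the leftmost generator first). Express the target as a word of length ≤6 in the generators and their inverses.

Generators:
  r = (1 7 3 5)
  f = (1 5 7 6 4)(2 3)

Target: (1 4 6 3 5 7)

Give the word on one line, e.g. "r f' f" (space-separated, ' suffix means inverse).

f f f f r

  after f: (1 5 7 6 4)(2 3)
  after f: (1 7 4 5 6)
  after f: (1 6 5 4 7)(2 3)
  after f: (1 4 6 7 5)
  after r: (1 4 6 3 5 7)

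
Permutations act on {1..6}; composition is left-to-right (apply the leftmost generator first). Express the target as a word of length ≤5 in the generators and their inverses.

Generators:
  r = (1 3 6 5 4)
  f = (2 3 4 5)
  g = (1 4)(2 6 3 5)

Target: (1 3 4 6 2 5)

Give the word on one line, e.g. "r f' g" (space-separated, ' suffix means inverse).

  after r: (1 3 6 5 4)
  after g: (1 5)(2 6)
  after f: (1 2 6 3 4 5)
  after g': (1 5 4 3)
  after g': (1 3 4 6 2 5)

r g f g' g'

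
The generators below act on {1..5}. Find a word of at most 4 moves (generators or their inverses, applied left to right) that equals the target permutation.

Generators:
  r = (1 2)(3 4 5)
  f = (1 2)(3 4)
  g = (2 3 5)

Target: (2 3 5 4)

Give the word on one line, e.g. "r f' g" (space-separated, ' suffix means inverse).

f r' g

  after f: (1 2)(3 4)
  after r': (4 5)
  after g: (2 3 5 4)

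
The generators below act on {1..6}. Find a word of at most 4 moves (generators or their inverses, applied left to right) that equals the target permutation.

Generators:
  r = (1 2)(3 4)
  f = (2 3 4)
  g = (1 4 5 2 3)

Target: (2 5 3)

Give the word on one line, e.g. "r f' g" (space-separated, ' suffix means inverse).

  after g: (1 4 5 2 3)
  after r': (1 3 2 4 5)
  after g: (2 5 4)
  after f': (2 5 3)

g r' g f'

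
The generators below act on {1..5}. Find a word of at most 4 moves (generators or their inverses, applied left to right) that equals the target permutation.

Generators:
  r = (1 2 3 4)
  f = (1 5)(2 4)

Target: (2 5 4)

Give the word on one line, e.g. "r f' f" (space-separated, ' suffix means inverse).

r' f r'

  after r': (1 4 3 2)
  after f: (1 2 5)(3 4)
  after r': (2 5 4)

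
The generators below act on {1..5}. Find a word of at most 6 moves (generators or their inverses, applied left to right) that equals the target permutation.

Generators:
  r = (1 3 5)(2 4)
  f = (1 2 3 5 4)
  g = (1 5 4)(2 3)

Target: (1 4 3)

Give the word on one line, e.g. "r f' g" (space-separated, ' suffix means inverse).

  after r: (1 3 5)(2 4)
  after f: (1 5 2)(3 4)
  after r: (2 3)(4 5)
  after f': (1 4 3)

r f r f'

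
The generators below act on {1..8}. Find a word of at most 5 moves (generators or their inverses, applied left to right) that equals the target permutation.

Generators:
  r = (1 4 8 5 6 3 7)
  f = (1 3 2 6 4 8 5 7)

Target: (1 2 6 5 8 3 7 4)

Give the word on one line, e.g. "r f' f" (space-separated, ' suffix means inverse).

  after r': (1 7 3 6 5 8 4)
  after r': (1 3 5 4 7 6 8)
  after f: (1 2 6 5 8 3 7 4)

r' r' f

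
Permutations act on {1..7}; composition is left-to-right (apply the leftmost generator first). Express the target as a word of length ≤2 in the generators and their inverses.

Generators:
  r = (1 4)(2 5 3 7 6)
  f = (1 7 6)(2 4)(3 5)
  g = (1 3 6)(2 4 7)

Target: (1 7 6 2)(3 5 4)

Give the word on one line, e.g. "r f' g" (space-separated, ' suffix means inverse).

r' g

  after r': (1 4)(2 6 7 3 5)
  after g: (1 7 6 2)(3 5 4)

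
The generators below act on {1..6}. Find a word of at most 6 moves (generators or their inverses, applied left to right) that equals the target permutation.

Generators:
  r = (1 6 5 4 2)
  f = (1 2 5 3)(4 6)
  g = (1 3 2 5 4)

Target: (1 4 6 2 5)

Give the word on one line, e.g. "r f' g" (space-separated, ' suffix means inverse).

r g g f

  after r: (1 6 5 4 2)
  after g: (1 6 4 5)(2 3)
  after g: (1 6)(3 5)
  after f: (1 4 6 2 5)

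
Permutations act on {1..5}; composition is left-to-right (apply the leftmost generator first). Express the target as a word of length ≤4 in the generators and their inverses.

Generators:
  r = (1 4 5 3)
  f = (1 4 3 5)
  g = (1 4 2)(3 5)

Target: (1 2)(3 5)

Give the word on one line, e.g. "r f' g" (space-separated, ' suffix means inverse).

  after r: (1 4 5 3)
  after f': (3 5 4)
  after r: (1 4)
  after g: (1 2)(3 5)

r f' r g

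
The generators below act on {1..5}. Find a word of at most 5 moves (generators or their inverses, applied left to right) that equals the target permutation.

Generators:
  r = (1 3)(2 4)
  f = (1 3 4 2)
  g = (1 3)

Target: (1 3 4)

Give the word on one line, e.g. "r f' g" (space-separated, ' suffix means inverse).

  after g': (1 3)
  after r: (2 4)
  after f: (1 3 4)

g' r f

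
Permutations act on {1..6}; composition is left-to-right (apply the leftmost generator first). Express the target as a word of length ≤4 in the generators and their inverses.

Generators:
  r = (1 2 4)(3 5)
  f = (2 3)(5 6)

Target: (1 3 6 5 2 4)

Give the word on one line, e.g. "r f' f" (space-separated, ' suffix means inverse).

  after r: (1 2 4)(3 5)
  after f: (1 3 6 5 2 4)

r f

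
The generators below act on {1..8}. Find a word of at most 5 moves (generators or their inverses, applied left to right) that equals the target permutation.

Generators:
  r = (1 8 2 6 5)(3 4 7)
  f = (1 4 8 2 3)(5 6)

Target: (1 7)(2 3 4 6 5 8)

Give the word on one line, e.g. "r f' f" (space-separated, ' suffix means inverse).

f' r' f'

  after f': (1 3 2 8 4)(5 6)
  after r': (1 7 4 5 2)(3 8)
  after f': (1 7)(2 3 4 6 5 8)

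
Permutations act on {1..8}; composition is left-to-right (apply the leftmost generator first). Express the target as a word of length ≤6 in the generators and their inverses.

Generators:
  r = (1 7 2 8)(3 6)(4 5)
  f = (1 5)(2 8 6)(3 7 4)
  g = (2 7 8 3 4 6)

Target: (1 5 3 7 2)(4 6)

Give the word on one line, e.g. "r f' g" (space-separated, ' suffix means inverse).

f' r f g r

  after f': (1 5)(2 6 8)(3 4 7)
  after r: (1 4 2 3 5 7 6)
  after f: (1 3)(2 7)(4 8 6 5)
  after g: (1 4 3)(2 8)(5 6)
  after r: (1 5 3 7 2)(4 6)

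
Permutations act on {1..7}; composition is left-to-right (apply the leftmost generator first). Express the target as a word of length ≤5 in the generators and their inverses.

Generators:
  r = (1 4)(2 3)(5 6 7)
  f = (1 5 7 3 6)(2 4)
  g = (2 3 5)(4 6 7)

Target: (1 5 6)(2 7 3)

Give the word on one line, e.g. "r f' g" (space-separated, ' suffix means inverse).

  after r: (1 4)(2 3)(5 6 7)
  after g: (1 6 4)(2 5 7)
  after r': (1 5 6)(2 7 3)

r g r'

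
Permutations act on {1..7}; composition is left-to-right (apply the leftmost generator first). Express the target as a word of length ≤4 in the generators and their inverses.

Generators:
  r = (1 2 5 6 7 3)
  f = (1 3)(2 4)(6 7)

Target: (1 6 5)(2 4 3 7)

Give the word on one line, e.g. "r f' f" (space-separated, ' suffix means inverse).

f' r' r'

  after f': (1 3)(2 4)(6 7)
  after r': (1 7 5 2 4)
  after r': (1 6 5)(2 4 3 7)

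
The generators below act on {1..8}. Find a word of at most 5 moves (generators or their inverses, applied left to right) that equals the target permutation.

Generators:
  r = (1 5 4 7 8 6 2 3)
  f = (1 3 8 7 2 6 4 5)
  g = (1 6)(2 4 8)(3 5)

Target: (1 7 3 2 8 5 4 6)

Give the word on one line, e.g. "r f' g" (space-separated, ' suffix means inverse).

r r g r'

  after r: (1 5 4 7 8 6 2 3)
  after r: (1 4 8 2)(3 5 7 6)
  after g: (1 8 4 2 6 5 7)
  after r': (1 7 3 2 8 5 4 6)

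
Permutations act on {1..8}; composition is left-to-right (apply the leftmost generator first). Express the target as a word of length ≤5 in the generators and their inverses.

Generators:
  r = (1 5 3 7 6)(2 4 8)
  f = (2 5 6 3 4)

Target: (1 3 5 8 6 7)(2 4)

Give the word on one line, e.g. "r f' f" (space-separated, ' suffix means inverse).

r f r' r'

  after r: (1 5 3 7 6)(2 4 8)
  after f: (1 6)(3 7)(4 8 5)
  after r': (1 7 5 2 8)
  after r': (1 3 5 8 6 7)(2 4)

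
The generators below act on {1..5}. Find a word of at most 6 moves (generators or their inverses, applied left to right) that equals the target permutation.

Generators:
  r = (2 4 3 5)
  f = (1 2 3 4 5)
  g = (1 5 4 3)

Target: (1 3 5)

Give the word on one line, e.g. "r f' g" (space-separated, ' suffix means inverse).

g r r f r'

  after g: (1 5 4 3)
  after r: (1 2 4 5 3)
  after r: (1 4 2 3)
  after f: (1 5)(2 4 3)
  after r': (1 3 5)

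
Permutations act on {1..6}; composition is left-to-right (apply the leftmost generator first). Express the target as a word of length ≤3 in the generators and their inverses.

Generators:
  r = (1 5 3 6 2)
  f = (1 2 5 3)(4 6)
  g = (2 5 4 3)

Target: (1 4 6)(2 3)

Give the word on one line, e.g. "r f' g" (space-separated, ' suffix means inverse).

  after r': (1 2 6 3 5)
  after f: (1 5 2 4 6)
  after g: (1 4 6)(2 3)

r' f g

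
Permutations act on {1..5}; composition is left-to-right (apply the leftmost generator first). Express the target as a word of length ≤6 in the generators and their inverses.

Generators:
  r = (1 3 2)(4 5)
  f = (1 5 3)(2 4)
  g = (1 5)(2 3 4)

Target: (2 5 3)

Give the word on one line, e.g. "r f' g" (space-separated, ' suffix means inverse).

g' f g' r

  after g': (1 5)(2 4 3)
  after f: (1 3 4)
  after g': (1 2 4 5)
  after r: (2 5 3)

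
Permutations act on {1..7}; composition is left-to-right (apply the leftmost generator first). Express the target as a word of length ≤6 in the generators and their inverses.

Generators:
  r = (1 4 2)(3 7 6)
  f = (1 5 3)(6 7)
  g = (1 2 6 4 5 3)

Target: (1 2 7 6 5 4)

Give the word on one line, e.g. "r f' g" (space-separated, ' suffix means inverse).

r g' r' f g'

  after r: (1 4 2)(3 7 6)
  after g': (1 6 5 4)(2 3 7)
  after r': (1 7 4 2 6 5)
  after f: (1 6 3)(2 7 4)
  after g': (1 2 7 6 5 4)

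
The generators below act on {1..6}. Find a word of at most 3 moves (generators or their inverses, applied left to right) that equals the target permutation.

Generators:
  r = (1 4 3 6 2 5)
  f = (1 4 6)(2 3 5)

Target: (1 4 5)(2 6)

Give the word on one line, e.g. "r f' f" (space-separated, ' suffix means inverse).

f r' f

  after f: (1 4 6)(2 3 5)
  after r': (2 4 3)(5 6)
  after f: (1 4 5)(2 6)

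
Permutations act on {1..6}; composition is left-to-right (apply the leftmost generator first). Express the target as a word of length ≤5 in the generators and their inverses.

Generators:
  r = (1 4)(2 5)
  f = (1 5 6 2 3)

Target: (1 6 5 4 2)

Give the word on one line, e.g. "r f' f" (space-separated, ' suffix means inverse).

f' r' f' f'

  after f': (1 3 2 6 5)
  after r': (1 3 5 4)(2 6)
  after f': (1 2 5 4 3)
  after f': (1 6 5 4 2)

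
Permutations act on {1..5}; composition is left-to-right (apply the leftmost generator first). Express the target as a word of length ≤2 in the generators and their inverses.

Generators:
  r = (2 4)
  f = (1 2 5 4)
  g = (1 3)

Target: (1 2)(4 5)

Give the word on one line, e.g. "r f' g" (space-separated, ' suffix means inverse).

  after f': (1 4 5 2)
  after r: (1 2)(4 5)

f' r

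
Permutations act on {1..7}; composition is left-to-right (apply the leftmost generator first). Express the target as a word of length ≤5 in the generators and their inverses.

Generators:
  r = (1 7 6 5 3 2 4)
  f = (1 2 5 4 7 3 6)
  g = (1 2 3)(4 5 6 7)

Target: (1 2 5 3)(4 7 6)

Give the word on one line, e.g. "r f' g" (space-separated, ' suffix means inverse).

  after f': (1 6 3 7 4 5 2)
  after g': (1 5)(2 3 6)
  after g': (1 4 7 6)(3 5)
  after r: (2 4 6 7 5)
  after g: (1 2 5 3)(4 7 6)

f' g' g' r g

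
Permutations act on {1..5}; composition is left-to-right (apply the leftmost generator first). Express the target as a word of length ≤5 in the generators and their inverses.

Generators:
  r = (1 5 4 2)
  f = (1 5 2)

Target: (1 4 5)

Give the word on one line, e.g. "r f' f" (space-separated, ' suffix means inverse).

r f r' f f

  after r: (1 5 4 2)
  after f: (1 2 5 4)
  after r': (1 4 2)
  after f: (1 4)(2 5)
  after f: (1 4 5)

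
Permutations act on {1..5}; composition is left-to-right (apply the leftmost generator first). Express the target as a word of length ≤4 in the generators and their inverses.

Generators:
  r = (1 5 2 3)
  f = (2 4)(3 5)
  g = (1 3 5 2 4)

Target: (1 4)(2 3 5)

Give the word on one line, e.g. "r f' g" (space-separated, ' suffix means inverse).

  after r: (1 5 2 3)
  after g: (1 2 5 4)
  after f': (1 4)(2 3 5)

r g f'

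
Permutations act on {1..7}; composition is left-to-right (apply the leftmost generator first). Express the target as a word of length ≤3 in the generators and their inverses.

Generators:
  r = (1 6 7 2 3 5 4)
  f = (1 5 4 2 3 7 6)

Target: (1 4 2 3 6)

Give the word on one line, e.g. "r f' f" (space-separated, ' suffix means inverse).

f' r' r'

  after f': (1 6 7 3 2 4 5)
  after r': (2 5 4 3 7)
  after r': (1 4 2 3 6)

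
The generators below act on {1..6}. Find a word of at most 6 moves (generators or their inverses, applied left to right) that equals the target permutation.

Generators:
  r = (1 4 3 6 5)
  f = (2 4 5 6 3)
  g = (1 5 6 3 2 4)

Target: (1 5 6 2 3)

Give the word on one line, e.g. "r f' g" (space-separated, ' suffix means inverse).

  after r: (1 4 3 6 5)
  after r: (1 3 5 4 6)
  after r: (1 6 4 5 3)
  after f': (1 5 6 2 3)

r r r f'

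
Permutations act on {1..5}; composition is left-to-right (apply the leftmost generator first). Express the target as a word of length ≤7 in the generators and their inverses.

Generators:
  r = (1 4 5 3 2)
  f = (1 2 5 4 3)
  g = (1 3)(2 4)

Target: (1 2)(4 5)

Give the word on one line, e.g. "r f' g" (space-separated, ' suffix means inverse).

g' f' f' r' g

  after g': (1 3)(2 4)
  after f': (1 4)(2 5)
  after f': (1 5)(3 4)
  after r': (1 4 5 2 3)
  after g: (1 2)(4 5)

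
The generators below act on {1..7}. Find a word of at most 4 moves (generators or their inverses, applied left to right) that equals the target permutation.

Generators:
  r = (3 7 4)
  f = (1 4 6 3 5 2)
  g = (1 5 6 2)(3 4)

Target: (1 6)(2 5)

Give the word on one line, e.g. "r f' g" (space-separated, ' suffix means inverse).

  after g: (1 5 6 2)(3 4)
  after g: (1 6)(2 5)

g g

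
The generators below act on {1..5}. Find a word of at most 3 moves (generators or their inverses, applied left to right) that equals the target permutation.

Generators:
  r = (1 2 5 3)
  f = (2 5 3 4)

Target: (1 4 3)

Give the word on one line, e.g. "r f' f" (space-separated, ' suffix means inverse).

  after r: (1 2 5 3)
  after f': (1 4 3)

r f'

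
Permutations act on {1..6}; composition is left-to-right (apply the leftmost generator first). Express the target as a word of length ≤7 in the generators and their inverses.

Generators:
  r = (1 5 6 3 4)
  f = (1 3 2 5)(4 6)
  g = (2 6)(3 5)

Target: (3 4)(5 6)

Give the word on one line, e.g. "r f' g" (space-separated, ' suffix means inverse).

g' r f g g

  after g': (2 6)(3 5)
  after r: (1 5 4)(2 3 6)
  after f: (3 4)(5 6)
  after g: (2 6 3 4 5)
  after g: (3 4)(5 6)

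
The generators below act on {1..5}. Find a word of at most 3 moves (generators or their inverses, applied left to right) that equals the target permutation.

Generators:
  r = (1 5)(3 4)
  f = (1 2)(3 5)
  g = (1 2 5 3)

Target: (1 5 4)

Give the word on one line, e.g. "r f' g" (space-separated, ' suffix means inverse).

g r g

  after g: (1 2 5 3)
  after r: (1 2)(3 5 4)
  after g: (1 5 4)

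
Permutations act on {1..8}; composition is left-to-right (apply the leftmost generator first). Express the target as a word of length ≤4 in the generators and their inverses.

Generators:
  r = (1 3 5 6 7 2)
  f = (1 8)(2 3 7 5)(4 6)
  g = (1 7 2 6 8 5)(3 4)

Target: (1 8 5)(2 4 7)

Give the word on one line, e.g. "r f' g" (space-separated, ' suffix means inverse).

g r' r' g'

  after g: (1 7 2 6 8 5)(3 4)
  after r': (1 6 8 3 4)(2 5)
  after r': (1 5 7 6 8)(2 3 4)
  after g': (1 8 5)(2 4 7)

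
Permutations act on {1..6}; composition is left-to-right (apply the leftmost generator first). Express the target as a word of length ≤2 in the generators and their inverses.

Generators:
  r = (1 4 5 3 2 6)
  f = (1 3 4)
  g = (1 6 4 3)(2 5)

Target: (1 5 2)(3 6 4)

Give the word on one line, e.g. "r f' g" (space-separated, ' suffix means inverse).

r r

  after r: (1 4 5 3 2 6)
  after r: (1 5 2)(3 6 4)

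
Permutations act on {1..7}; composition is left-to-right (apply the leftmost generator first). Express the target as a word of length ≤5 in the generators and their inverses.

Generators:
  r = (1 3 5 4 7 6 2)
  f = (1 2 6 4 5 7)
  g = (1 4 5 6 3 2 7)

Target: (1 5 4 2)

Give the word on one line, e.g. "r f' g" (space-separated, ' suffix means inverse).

g' r f g

  after g': (1 7 2 3 6 5 4)
  after r: (1 6 4 3 2 5 7)
  after f: (1 4 3 6 5)(2 7)
  after g: (1 5 4 2)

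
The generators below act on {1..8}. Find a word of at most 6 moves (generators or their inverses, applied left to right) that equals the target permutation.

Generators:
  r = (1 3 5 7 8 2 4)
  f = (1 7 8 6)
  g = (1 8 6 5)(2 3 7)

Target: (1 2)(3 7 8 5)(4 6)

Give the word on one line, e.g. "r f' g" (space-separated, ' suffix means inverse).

  after g': (1 5 6 8)(2 7 3)
  after r: (1 7 5 6 2 8 3 4)
  after f: (1 8 3 4 7 5)(2 6)
  after r: (1 2 6 4 8 5 3)
  after f: (1 2)(3 7 8 5)(4 6)

g' r f r f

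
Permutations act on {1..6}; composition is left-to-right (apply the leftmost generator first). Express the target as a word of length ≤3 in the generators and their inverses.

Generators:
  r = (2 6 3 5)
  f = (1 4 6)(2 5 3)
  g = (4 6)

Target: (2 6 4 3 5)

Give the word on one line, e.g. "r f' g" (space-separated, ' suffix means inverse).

g r

  after g: (4 6)
  after r: (2 6 4 3 5)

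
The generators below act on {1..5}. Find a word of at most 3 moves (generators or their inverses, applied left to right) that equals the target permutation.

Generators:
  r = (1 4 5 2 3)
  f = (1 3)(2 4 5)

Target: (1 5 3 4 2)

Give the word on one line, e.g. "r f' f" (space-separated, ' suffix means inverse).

r r

  after r: (1 4 5 2 3)
  after r: (1 5 3 4 2)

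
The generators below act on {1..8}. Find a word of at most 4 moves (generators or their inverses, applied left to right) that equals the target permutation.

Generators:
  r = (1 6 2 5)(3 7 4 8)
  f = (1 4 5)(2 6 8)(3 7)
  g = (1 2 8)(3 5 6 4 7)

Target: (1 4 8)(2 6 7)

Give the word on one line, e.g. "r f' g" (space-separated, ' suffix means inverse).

g' f f g

  after g': (1 8 2)(3 7 4 6 5)
  after f: (1 2 4 8 6)(5 7)
  after f: (1 6 4 2 5 3 7)
  after g: (1 4 8)(2 6 7)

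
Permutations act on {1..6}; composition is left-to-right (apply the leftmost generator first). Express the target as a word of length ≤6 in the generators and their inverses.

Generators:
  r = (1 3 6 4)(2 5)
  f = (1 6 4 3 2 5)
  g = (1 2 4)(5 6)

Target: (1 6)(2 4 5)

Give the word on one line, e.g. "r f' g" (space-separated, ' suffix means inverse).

g f' f' r'

  after g: (1 2 4)(5 6)
  after f': (1 3 4 5)(2 6)
  after f': (1 4 2)(3 6)
  after r': (1 6)(2 4 5)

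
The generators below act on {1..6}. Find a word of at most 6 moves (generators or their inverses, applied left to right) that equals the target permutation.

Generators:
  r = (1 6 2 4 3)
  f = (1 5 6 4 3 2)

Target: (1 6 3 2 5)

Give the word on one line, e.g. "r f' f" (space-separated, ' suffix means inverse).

  after f: (1 5 6 4 3 2)
  after r: (1 5 2 6 3 4)
  after f': (2 5 3 6 4)
  after r: (1 6 3 2 5)

f r f' r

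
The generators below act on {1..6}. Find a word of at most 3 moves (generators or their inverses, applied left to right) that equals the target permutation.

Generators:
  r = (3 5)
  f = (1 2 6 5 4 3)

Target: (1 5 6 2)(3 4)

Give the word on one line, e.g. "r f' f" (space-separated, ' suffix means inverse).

  after f': (1 3 4 5 6 2)
  after r: (1 5 6 2)(3 4)

f' r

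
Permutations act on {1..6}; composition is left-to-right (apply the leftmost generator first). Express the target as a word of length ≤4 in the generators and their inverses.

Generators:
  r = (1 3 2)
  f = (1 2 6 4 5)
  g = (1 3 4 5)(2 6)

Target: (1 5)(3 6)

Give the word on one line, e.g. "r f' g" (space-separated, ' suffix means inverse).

g r' f'

  after g: (1 3 4 5)(2 6)
  after r': (2 6 3 4 5)
  after f': (1 5)(3 6)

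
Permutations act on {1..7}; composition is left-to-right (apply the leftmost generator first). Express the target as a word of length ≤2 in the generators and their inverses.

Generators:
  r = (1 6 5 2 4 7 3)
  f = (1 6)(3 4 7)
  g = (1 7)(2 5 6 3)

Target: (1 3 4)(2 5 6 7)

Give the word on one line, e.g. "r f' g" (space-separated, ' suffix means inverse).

  after f: (1 6)(3 4 7)
  after g: (1 3 4)(2 5 6 7)

f g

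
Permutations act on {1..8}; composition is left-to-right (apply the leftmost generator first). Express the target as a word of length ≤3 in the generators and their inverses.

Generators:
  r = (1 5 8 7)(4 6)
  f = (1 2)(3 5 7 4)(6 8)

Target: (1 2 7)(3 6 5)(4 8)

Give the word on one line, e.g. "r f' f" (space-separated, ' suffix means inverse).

f' r'

  after f': (1 2)(3 4 7 5)(6 8)
  after r': (1 2 7)(3 6 5)(4 8)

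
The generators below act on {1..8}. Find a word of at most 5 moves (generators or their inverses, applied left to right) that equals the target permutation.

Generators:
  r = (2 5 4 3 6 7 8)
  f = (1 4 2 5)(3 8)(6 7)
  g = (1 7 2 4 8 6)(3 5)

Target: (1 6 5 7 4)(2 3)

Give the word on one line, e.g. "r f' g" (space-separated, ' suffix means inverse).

g' r f

  after g': (1 6 8 4 2 7)(3 5)
  after r: (1 7)(2 8 3 4 5 6)
  after f: (1 6 5 7 4)(2 3)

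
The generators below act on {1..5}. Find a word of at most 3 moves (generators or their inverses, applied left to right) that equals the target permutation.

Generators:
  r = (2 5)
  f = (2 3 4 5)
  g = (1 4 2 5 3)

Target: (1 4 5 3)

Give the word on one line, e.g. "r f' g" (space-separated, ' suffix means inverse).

  after g: (1 4 2 5 3)
  after r': (1 4 5 3)

g r'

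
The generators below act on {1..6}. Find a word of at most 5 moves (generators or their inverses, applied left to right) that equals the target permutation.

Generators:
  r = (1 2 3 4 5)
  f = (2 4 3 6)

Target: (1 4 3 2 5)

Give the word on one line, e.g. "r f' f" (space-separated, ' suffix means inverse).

f r f

  after f: (2 4 3 6)
  after r: (1 2 5)(3 6)
  after f: (1 4 3 2 5)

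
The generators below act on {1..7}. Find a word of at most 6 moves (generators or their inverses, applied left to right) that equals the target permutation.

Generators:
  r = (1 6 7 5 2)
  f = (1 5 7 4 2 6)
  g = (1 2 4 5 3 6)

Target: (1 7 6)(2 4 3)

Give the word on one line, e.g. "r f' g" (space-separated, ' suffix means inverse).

  after g: (1 2 4 5 3 6)
  after f': (1 4)(2 7 5 3)
  after f': (1 7)(2 5 3 4 6)
  after g': (1 7 6)(2 4 3)

g f' f' g'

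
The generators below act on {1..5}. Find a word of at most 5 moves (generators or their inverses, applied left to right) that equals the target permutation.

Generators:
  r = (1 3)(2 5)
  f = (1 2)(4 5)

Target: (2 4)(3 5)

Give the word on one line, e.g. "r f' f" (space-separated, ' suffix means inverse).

  after r': (1 3)(2 5)
  after f': (1 3 2 4 5)
  after r': (2 4)(3 5)

r' f' r'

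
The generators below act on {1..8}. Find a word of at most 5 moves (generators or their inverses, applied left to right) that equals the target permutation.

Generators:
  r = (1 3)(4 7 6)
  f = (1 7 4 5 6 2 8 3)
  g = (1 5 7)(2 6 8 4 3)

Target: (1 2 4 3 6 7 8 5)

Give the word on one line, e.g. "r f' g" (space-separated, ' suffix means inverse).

  after f': (1 3 8 2 6 5 4 7)
  after f': (1 8 6 4)(2 5 7 3)
  after f': (1 2 4 3 6 7 8 5)

f' f' f'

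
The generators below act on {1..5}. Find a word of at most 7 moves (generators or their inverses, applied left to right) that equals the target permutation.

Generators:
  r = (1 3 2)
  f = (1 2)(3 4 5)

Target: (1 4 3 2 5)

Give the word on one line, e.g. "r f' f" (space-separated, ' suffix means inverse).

r' f r' r' f

  after r': (1 2 3)
  after f: (2 4 5 3)
  after r': (1 2 4 5)
  after r': (1 3)(2 4 5)
  after f: (1 4 3 2 5)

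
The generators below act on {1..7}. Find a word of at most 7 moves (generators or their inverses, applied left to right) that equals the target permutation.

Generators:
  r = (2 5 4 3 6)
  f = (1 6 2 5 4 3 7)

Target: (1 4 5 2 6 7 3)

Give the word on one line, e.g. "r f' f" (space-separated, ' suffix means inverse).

f' r r f' r'

  after f': (1 7 3 4 5 2 6)
  after r: (1 7 6)
  after r: (1 7 2 5 4 3 6)
  after f': (1 3)(6 7)
  after r': (1 4 5 2 6 7 3)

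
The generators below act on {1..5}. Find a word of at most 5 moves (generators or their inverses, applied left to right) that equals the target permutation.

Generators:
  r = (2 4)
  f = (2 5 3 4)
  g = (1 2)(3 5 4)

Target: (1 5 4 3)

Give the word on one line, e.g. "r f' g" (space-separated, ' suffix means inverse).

f' r' g r' g'

  after f': (2 4 3 5)
  after r': (3 5 4)
  after g: (1 2)(3 4 5)
  after r': (1 4 5 3 2)
  after g': (1 5 4 3)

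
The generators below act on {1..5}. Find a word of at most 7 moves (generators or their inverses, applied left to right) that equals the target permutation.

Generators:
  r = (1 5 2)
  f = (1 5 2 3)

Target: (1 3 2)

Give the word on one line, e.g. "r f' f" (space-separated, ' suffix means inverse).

  after r: (1 5 2)
  after f: (1 2 5 3)
  after r: (3 5)
  after f': (1 3)(2 5)
  after r': (1 3 2)

r f r f' r'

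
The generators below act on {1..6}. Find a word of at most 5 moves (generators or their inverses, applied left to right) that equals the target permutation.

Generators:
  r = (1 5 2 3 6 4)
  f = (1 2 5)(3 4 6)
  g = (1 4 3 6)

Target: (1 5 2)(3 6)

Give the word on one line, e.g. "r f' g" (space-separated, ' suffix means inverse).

  after g: (1 4 3 6)
  after g: (1 3)(4 6)
  after f: (1 4 3 2 5)
  after r: (4 6)
  after f': (1 5 2)(3 6)

g g f r f'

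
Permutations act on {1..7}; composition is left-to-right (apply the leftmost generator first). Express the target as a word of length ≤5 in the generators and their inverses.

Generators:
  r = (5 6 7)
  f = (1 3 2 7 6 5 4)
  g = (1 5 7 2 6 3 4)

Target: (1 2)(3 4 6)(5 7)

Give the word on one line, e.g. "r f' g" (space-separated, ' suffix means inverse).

  after r': (5 7 6)
  after g: (1 5 2 6 7 3 4)
  after g: (1 7 4 5 6 2 3)
  after f': (1 2)(3 4 6)(5 7)

r' g g f'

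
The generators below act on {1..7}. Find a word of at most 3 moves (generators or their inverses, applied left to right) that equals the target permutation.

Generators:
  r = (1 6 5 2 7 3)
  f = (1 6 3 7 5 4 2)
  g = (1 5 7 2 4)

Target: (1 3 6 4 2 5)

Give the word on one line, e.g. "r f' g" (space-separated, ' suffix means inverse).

  after r: (1 6 5 2 7 3)
  after f: (1 3 6 4 2 5)

r f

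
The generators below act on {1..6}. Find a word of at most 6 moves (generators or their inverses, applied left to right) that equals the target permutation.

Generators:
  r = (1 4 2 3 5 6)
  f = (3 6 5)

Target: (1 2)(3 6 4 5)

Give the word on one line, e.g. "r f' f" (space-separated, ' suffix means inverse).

  after r: (1 4 2 3 5 6)
  after f: (1 4 2 6)
  after r: (1 2)(3 5 6 4)
  after f': (1 2)(3 6 4 5)

r f r f'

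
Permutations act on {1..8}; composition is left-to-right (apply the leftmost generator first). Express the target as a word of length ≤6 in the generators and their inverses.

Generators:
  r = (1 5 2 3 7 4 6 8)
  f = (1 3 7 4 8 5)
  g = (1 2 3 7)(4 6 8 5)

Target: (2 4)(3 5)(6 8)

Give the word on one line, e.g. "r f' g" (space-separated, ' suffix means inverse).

  after r': (1 8 6 4 7 3 2 5)
  after f: (1 5 3 2)(6 8)
  after g': (1 8 4 5 2 7 3)
  after r: (2 4)(3 5)(6 8)

r' f g' r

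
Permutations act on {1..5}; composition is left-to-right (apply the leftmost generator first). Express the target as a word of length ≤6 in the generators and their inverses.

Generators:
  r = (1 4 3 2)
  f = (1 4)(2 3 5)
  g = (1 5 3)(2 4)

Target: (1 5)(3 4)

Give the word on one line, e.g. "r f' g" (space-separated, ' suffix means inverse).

  after f: (1 4)(2 3 5)
  after g: (1 2)(4 5)
  after r: (2 4 5 3)
  after g: (1 5)(3 4)

f g r g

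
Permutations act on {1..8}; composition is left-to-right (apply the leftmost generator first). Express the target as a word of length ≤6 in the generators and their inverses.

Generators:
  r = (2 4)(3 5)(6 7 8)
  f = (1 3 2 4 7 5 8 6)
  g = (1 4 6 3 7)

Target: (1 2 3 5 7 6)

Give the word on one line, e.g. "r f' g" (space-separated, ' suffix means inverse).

  after g: (1 4 6 3 7)
  after r': (1 2 4 8 7)(3 6 5)
  after r': (1 4 7)(3 8 6)
  after f': (1 2 3 5 7 6)

g r' r' f'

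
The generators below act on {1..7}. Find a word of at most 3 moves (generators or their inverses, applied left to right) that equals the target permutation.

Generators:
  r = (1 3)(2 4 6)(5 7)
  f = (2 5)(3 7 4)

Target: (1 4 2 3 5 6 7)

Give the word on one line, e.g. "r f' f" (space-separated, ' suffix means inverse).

f' r' f'

  after f': (2 5)(3 4 7)
  after r': (1 3 2 7)(4 5 6)
  after f': (1 4 2 3 5 6 7)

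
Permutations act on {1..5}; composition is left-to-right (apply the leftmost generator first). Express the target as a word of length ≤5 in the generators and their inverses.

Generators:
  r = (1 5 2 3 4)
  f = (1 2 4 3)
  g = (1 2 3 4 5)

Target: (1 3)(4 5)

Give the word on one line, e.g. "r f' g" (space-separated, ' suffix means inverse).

f' f' g'

  after f': (1 3 4 2)
  after f': (1 4)(2 3)
  after g': (1 3)(4 5)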